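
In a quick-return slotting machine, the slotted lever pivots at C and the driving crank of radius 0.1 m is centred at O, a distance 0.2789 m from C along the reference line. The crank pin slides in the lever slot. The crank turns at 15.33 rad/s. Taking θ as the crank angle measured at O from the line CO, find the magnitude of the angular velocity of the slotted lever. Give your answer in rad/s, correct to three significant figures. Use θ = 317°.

ω = 15.33 rad/s
Crank pin A relative to C: A = (d + r cosθ, r sinθ); lever angle φ = atan2(r sinθ, d + r cosθ).
Differentiating tanφ: φ̇ = rω(d cosθ + r)/(d² + r² + 2dr cosθ).
d² + r² + 2dr cosθ = |CA|² = 0.12858 m²;  d cosθ + r = +0.30397 m.
|ω_lever| = |0.1·15.33·+0.30397| / 0.12858 = 3.6241 rad/s.

3.62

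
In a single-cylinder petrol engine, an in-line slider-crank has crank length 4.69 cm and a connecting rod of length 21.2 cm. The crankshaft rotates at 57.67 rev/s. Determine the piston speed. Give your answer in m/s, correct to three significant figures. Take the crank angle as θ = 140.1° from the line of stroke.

9.03

ω = 2π·57.7 = 362.4 rad/s
For an in-line slider-crank, x = r cosθ + √(L² − r² sin²θ), so v = −rω sinθ·[1 + r cosθ/√(L² − r² sin²θ)].
With r = 0.0469 m, L = 0.212 m, θ = 140.1°: √(L² − r² sin²θ) = 0.20985 m.
v = −0.0469·362.4·0.64145·[1 + 0.0469·-0.76717/0.20985] = -9.032 m/s.
|v| = 9.032 m/s.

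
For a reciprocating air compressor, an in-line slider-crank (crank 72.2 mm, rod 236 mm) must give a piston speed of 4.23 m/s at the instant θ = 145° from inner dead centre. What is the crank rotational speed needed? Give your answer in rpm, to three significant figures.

For an in-line slider-crank, |v_piston| = rω|sinθ|·[1 + r cosθ/√(L² − r² sin²θ)].
With r = 0.0722 m, L = 0.236 m, θ = 145°: the bracketed kinematic factor |dx/dθ| = 0.030871 m.
ω = v/|dx/dθ| = 4.23/0.030871 = 137.02 rad/s.
N = 60ω/(2π) = 1308.5 rpm.

1310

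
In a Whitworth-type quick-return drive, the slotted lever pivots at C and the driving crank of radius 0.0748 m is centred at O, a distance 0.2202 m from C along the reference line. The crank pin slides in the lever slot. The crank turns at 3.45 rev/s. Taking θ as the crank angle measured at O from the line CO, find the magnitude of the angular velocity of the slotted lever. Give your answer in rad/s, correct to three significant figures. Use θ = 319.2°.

4.96

ω = 21.68 rad/s (from 3.45 rev/s).
Crank pin A relative to C: A = (d + r cosθ, r sinθ); lever angle φ = atan2(r sinθ, d + r cosθ).
Differentiating tanφ: φ̇ = rω(d cosθ + r)/(d² + r² + 2dr cosθ).
d² + r² + 2dr cosθ = |CA|² = 0.07902 m²;  d cosθ + r = +0.24149 m.
|ω_lever| = |0.0748·21.68·+0.24149| / 0.07902 = 4.9552 rad/s.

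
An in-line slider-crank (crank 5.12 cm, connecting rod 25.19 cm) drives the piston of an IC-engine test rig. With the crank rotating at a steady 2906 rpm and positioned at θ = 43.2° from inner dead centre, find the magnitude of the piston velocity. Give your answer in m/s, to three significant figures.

12.3

ω = 2π·2906/60 = 304.3 rad/s
For an in-line slider-crank, x = r cosθ + √(L² − r² sin²θ), so v = −rω sinθ·[1 + r cosθ/√(L² − r² sin²θ)].
With r = 0.0512 m, L = 0.2519 m, θ = 43.2°: √(L² − r² sin²θ) = 0.24945 m.
v = −0.0512·304.3·0.68455·[1 + 0.0512·0.72897/0.24945] = -12.262 m/s.
|v| = 12.262 m/s.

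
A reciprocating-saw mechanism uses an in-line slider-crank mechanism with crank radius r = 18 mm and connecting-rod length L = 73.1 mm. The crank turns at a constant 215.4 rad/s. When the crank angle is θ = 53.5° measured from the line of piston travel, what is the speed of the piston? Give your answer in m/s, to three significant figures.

3.58

ω = 215.4 rad/s
For an in-line slider-crank, x = r cosθ + √(L² − r² sin²θ), so v = −rω sinθ·[1 + r cosθ/√(L² − r² sin²θ)].
With r = 0.018 m, L = 0.0731 m, θ = 53.5°: √(L² − r² sin²θ) = 0.071654 m.
v = −0.018·215.4·0.80386·[1 + 0.018·0.59482/0.071654] = -3.5824 m/s.
|v| = 3.5824 m/s.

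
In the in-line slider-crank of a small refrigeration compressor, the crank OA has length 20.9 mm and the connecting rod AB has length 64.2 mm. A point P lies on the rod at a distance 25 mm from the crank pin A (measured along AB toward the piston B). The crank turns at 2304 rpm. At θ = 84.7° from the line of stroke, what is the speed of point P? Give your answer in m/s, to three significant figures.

5.09

ω = 241.3 rad/s.  Crank-pin speed |V_A| = rω = 5.0426 m/s, perpendicular to OA.
Rod angle: sinφ = −(r/L) sinθ ⇒ φ = -18.914°; ω_rod = −rω cosθ/√(L²−r²sin²θ) = -7.6694 rad/s.
V_P = V_A + ω_rod × AP, with AP = 0.025 m along the rod.
Components: V_Px = −rω sinθ − a·ω_rod·sinφ = -5.0832 m/s;  V_Py = rω cosθ + a·ω_rod·cosφ = +0.28441 m/s.
|V_P| = √(V_Px² + V_Py²) = 5.0912 m/s.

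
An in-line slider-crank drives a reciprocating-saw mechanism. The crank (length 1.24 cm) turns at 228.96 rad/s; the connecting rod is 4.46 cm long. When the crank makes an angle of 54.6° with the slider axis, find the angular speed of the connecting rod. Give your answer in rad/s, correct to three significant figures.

ω = 229 rad/s
The rod makes angle φ with the slider axis where L sinφ = r sinθ; differentiating, L cosφ·φ̇ = r ω cosθ.
L cosφ = √(L² − r² sin²θ) = 0.04344 m.
|ω_rod| = r ω |cosθ| / √(L² − r² sin²θ) = 0.0124·229·0.57928/0.04344 = 37.86 rad/s.

37.9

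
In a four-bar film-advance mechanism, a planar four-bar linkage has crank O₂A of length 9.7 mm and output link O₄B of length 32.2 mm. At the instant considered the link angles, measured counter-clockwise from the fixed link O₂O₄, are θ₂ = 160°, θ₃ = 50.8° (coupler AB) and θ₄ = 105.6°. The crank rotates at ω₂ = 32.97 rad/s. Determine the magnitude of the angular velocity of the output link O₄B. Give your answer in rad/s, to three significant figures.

11.5

ω₂ = 32.97 rad/s
Differentiating the loop-closure r₂e^{iθ₂}+r₃e^{iθ₃}=r₁+r₄e^{iθ₄} gives r₂ω₂e^{iθ₂}+r₃ω₃e^{iθ₃}=r₄ω₄e^{iθ₄}.
Eliminating the other unknown: ω₄ = r₂ω₂ sin(θ₂−θ₃) / [r₄ sin(θ₄−θ₃)].
Numerator sine = +0.94438; denominator sine = +0.81714.
Result = 0.0097·32.97·(+0.94438) / (0.0322·(+0.81714)) = +11.478 rad/s; magnitude 11.478 rad/s.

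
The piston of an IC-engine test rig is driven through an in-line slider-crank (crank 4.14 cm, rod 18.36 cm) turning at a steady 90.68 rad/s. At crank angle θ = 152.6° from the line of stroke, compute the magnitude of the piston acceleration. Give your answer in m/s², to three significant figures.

ω = 90.68 rad/s
x(θ) = r cosθ + √(L² − r² sin²θ); with ω constant, a = ω²·d²x/dθ².
d²x/dθ² = −r cosθ − r²(cos2θ)/√u − r⁴ sin²2θ/(4u^{3/2}),  u = L² − r² sin²θ = 0.033346 m².
Substituting r = 0.0414 m, L = 0.1836 m, θ = 152.6°: d²x/dθ² = +0.031265 m.
a = ω²·d²x/dθ² = (90.68)²·(+0.031265) = +257.08 m/s²;  |a| = 257.08 m/s².

257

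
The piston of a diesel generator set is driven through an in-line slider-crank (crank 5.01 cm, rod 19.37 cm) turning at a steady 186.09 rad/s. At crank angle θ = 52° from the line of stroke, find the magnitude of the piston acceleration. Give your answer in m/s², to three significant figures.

965

ω = 186.1 rad/s
x(θ) = r cosθ + √(L² − r² sin²θ); with ω constant, a = ω²·d²x/dθ².
d²x/dθ² = −r cosθ − r²(cos2θ)/√u − r⁴ sin²2θ/(4u^{3/2}),  u = L² − r² sin²θ = 0.0359611 m².
Substituting r = 0.0501 m, L = 0.1937 m, θ = 52°: d²x/dθ² = -0.02786 m.
a = ω²·d²x/dθ² = (186.1)²·(-0.02786) = -964.78 m/s²;  |a| = 964.78 m/s².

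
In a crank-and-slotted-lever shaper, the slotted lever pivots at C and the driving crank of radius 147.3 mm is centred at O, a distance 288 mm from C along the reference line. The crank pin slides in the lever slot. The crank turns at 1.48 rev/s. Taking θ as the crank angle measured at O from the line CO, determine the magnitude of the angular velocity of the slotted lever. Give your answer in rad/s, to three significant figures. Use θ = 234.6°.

ω = 9.299 rad/s (from 1.48 rev/s).
Crank pin A relative to C: A = (d + r cosθ, r sinθ); lever angle φ = atan2(r sinθ, d + r cosθ).
Differentiating tanφ: φ̇ = rω(d cosθ + r)/(d² + r² + 2dr cosθ).
d² + r² + 2dr cosθ = |CA|² = 0.0554923 m²;  d cosθ + r = -0.019533 m.
|ω_lever| = |0.1473·9.299·-0.019533| / 0.0554923 = 0.48215 rad/s.

0.482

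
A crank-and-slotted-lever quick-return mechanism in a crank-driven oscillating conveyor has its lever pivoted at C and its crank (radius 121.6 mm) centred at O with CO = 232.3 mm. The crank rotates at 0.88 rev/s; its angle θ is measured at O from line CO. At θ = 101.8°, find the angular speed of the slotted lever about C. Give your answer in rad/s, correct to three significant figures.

0.871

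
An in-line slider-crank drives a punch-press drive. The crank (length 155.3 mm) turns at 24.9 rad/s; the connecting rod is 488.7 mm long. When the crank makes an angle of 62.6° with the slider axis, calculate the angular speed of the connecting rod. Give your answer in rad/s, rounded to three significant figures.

ω = 24.9 rad/s
The rod makes angle φ with the slider axis where L sinφ = r sinθ; differentiating, L cosφ·φ̇ = r ω cosθ.
L cosφ = √(L² − r² sin²θ) = 0.46885 m.
|ω_rod| = r ω |cosθ| / √(L² − r² sin²θ) = 0.1553·24.9·0.46020/0.46885 = 3.7957 rad/s.

3.80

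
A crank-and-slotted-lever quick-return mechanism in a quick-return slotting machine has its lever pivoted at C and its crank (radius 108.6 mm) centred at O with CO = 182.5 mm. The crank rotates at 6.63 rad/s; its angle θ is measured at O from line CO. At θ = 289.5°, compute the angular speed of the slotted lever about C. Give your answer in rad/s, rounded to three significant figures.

2.09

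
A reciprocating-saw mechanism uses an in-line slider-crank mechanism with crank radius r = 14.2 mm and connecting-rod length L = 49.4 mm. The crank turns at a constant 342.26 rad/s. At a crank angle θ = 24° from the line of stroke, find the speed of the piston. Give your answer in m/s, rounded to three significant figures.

ω = 342.3 rad/s
For an in-line slider-crank, x = r cosθ + √(L² − r² sin²θ), so v = −rω sinθ·[1 + r cosθ/√(L² − r² sin²θ)].
With r = 0.0142 m, L = 0.0494 m, θ = 24°: √(L² − r² sin²θ) = 0.049061 m.
v = −0.0142·342.3·0.40674·[1 + 0.0142·0.91355/0.049061] = -2.4995 m/s.
|v| = 2.4995 m/s.

2.50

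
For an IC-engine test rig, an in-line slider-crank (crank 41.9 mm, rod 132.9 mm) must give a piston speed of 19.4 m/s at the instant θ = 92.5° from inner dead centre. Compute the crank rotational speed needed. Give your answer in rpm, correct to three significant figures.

4490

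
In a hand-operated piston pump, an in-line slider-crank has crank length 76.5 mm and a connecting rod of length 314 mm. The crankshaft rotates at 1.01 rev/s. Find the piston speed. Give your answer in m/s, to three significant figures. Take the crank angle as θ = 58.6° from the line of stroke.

ω = 2π·1.01 = 6.346 rad/s
For an in-line slider-crank, x = r cosθ + √(L² − r² sin²θ), so v = −rω sinθ·[1 + r cosθ/√(L² − r² sin²θ)].
With r = 0.0765 m, L = 0.314 m, θ = 58.6°: √(L² − r² sin²θ) = 0.30714 m.
v = −0.0765·6.346·0.85355·[1 + 0.0765·0.52101/0.30714] = -0.46815 m/s.
|v| = 0.46815 m/s.

0.468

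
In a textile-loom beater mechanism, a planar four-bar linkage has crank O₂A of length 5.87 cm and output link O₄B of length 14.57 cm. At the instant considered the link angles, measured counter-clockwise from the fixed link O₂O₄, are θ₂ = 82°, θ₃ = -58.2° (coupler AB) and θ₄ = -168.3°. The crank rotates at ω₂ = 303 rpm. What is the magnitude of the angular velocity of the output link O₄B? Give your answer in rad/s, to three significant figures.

ω₂ = 31.73 rad/s (from 303 rpm).
Differentiating the loop-closure r₂e^{iθ₂}+r₃e^{iθ₃}=r₁+r₄e^{iθ₄} gives r₂ω₂e^{iθ₂}+r₃ω₃e^{iθ₃}=r₄ω₄e^{iθ₄}.
Eliminating the other unknown: ω₄ = r₂ω₂ sin(θ₂−θ₃) / [r₄ sin(θ₄−θ₃)].
Numerator sine = +0.64011; denominator sine = -0.93909.
Result = 0.0587·31.73·(+0.64011) / (0.1457·(-0.93909)) = -8.7135 rad/s; magnitude 8.7135 rad/s.

8.71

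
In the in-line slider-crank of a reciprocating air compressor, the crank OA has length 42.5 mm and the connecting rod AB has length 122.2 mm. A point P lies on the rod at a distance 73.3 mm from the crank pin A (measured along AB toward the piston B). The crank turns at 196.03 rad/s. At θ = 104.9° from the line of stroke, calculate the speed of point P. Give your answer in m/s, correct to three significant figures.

ω = 196 rad/s.  Crank-pin speed |V_A| = rω = 8.3313 m/s, perpendicular to OA.
Rod angle: sinφ = −(r/L) sinθ ⇒ φ = -19.639°; ω_rod = −rω cosθ/√(L²−r²sin²θ) = +18.613 rad/s.
V_P = V_A + ω_rod × AP, with AP = 0.0733 m along the rod.
Components: V_Px = −rω sinθ − a·ω_rod·sinφ = -7.5926 m/s;  V_Py = rω cosθ + a·ω_rod·cosφ = -0.85725 m/s.
|V_P| = √(V_Px² + V_Py²) = 7.6408 m/s.

7.64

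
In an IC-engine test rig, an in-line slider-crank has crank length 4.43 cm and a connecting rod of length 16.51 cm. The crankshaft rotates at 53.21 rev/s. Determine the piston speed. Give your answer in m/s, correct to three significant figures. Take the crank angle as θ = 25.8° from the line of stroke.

ω = 2π·53.2 = 334.3 rad/s
For an in-line slider-crank, x = r cosθ + √(L² − r² sin²θ), so v = −rω sinθ·[1 + r cosθ/√(L² − r² sin²θ)].
With r = 0.0443 m, L = 0.1651 m, θ = 25.8°: √(L² − r² sin²θ) = 0.16397 m.
v = −0.0443·334.3·0.43523·[1 + 0.0443·0.90032/0.16397] = -8.014 m/s.
|v| = 8.014 m/s.

8.01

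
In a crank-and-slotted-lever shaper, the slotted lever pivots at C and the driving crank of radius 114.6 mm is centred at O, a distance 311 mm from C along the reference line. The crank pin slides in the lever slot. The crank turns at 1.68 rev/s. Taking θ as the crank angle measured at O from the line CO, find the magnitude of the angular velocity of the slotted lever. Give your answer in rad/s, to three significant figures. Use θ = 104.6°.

0.477

ω = 10.56 rad/s (from 1.68 rev/s).
Crank pin A relative to C: A = (d + r cosθ, r sinθ); lever angle φ = atan2(r sinθ, d + r cosθ).
Differentiating tanφ: φ̇ = rω(d cosθ + r)/(d² + r² + 2dr cosθ).
d² + r² + 2dr cosθ = |CA|² = 0.0918864 m²;  d cosθ + r = +0.036206 m.
|ω_lever| = |0.1146·10.56·+0.036206| / 0.0918864 = 0.47666 rad/s.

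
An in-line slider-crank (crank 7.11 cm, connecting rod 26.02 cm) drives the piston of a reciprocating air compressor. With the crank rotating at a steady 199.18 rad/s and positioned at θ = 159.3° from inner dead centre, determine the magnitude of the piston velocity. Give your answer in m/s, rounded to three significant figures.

ω = 199.2 rad/s
For an in-line slider-crank, x = r cosθ + √(L² − r² sin²θ), so v = −rω sinθ·[1 + r cosθ/√(L² − r² sin²θ)].
With r = 0.0711 m, L = 0.2602 m, θ = 159.3°: √(L² − r² sin²θ) = 0.25898 m.
v = −0.0711·199.2·0.35347·[1 + 0.0711·-0.93544/0.25898] = -3.7203 m/s.
|v| = 3.7203 m/s.

3.72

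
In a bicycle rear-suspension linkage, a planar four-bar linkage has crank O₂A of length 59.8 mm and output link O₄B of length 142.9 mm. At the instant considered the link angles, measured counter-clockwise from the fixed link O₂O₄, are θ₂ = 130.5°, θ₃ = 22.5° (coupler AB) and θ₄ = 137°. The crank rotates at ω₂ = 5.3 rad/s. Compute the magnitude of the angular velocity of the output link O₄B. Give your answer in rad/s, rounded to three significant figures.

2.32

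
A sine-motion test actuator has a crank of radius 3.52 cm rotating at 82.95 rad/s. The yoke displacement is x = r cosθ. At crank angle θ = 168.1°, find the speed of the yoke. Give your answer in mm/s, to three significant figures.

602

ω = 82.95 rad/s
x = r cosθ ⇒ ẋ = −rω sinθ.
|v| = rω|sinθ| = 0.0352·82.95·|sin 168.1°| = 0.60208 m/s = 602.08 mm/s.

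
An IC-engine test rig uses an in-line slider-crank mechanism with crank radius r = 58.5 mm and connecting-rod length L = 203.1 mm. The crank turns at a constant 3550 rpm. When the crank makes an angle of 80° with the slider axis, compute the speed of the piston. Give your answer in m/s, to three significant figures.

22.5

ω = 2π·3550/60 = 371.8 rad/s
For an in-line slider-crank, x = r cosθ + √(L² − r² sin²θ), so v = −rω sinθ·[1 + r cosθ/√(L² − r² sin²θ)].
With r = 0.0585 m, L = 0.2031 m, θ = 80°: √(L² − r² sin²θ) = 0.19476 m.
v = −0.0585·371.8·0.98481·[1 + 0.0585·0.17365/0.19476] = -22.534 m/s.
|v| = 22.534 m/s.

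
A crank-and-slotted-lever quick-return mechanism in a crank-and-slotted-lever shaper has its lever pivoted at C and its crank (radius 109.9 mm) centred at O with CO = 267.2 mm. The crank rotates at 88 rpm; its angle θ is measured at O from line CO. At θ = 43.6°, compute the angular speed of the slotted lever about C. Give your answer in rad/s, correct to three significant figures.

2.44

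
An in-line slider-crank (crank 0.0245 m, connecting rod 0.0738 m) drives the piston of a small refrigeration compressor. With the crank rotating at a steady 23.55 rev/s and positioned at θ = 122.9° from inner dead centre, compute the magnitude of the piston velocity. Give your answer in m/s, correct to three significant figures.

2.47

ω = 2π·23.6 = 148 rad/s
For an in-line slider-crank, x = r cosθ + √(L² − r² sin²θ), so v = −rω sinθ·[1 + r cosθ/√(L² − r² sin²θ)].
With r = 0.0245 m, L = 0.0738 m, θ = 122.9°: √(L² − r² sin²θ) = 0.070875 m.
v = −0.0245·148·0.83962·[1 + 0.0245·-0.54317/0.070875] = -2.4723 m/s.
|v| = 2.4723 m/s.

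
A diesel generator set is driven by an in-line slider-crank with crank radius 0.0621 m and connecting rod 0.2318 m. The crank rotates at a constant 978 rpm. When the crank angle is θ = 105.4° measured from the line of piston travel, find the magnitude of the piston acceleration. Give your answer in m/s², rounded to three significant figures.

327

ω = 2π·978/60 = 102.4 rad/s
x(θ) = r cosθ + √(L² − r² sin²θ); with ω constant, a = ω²·d²x/dθ².
d²x/dθ² = −r cosθ − r²(cos2θ)/√u − r⁴ sin²2θ/(4u^{3/2}),  u = L² − r² sin²θ = 0.0501468 m².
Substituting r = 0.0621 m, L = 0.2318 m, θ = 105.4°: d²x/dθ² = +0.031196 m.
a = ω²·d²x/dθ² = (102.4)²·(+0.031196) = +327.22 m/s²;  |a| = 327.22 m/s².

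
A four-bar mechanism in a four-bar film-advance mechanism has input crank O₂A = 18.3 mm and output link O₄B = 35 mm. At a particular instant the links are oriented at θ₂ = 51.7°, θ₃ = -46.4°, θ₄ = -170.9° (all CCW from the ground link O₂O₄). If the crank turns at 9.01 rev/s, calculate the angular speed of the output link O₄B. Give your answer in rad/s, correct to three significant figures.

35.6

ω₂ = 56.61 rad/s (from 9.01 rev/s).
Differentiating the loop-closure r₂e^{iθ₂}+r₃e^{iθ₃}=r₁+r₄e^{iθ₄} gives r₂ω₂e^{iθ₂}+r₃ω₃e^{iθ₃}=r₄ω₄e^{iθ₄}.
Eliminating the other unknown: ω₄ = r₂ω₂ sin(θ₂−θ₃) / [r₄ sin(θ₄−θ₃)].
Numerator sine = +0.99002; denominator sine = -0.82413.
Result = 0.0183·56.61·(+0.99002) / (0.035·(-0.82413)) = -35.558 rad/s; magnitude 35.558 rad/s.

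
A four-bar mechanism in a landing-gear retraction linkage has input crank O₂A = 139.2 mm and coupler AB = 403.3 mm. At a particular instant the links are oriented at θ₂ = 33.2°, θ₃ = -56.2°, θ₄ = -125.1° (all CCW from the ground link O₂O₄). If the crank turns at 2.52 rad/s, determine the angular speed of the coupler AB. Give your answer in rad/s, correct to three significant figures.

ω₂ = 2.52 rad/s
Differentiating the loop-closure r₂e^{iθ₂}+r₃e^{iθ₃}=r₁+r₄e^{iθ₄} gives r₂ω₂e^{iθ₂}+r₃ω₃e^{iθ₃}=r₄ω₄e^{iθ₄}.
Eliminating the other unknown: ω₃ = r₂ω₂ sin(θ₄−θ₂) / [r₃ sin(θ₃−θ₄)].
Numerator sine = -0.36975; denominator sine = +0.93295.
Result = 0.1392·2.52·(-0.36975) / (0.4033·(+0.93295)) = -0.34471 rad/s; magnitude 0.34471 rad/s.

0.345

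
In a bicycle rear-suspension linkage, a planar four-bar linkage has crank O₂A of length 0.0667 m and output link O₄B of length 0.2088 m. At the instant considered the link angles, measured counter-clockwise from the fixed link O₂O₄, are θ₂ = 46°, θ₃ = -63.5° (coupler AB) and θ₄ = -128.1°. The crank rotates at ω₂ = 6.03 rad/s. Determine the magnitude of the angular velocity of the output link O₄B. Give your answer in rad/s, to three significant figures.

ω₂ = 6.03 rad/s
Differentiating the loop-closure r₂e^{iθ₂}+r₃e^{iθ₃}=r₁+r₄e^{iθ₄} gives r₂ω₂e^{iθ₂}+r₃ω₃e^{iθ₃}=r₄ω₄e^{iθ₄}.
Eliminating the other unknown: ω₄ = r₂ω₂ sin(θ₂−θ₃) / [r₄ sin(θ₄−θ₃)].
Numerator sine = +0.94264; denominator sine = -0.90334.
Result = 0.0667·6.03·(+0.94264) / (0.2088·(-0.90334)) = -2.0101 rad/s; magnitude 2.0101 rad/s.

2.01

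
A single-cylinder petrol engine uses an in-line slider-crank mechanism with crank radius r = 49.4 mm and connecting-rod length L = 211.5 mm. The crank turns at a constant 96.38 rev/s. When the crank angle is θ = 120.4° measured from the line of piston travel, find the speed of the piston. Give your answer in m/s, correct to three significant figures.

ω = 2π·96.4 = 605.6 rad/s
For an in-line slider-crank, x = r cosθ + √(L² − r² sin²θ), so v = −rω sinθ·[1 + r cosθ/√(L² − r² sin²θ)].
With r = 0.0494 m, L = 0.2115 m, θ = 120.4°: √(L² − r² sin²θ) = 0.20716 m.
v = −0.0494·605.6·0.86251·[1 + 0.0494·-0.50603/0.20716] = -22.689 m/s.
|v| = 22.689 m/s.

22.7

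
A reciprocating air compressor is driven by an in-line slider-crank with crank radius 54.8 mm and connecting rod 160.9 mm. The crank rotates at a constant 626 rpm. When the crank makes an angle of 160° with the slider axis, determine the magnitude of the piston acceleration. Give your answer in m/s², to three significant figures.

158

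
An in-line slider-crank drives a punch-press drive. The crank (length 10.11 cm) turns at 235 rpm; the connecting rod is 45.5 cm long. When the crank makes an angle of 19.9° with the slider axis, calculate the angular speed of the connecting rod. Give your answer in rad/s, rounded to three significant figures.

ω = 24.61 rad/s (converted from 235 rpm).
The rod makes angle φ with the slider axis where L sinφ = r sinθ; differentiating, L cosφ·φ̇ = r ω cosθ.
L cosφ = √(L² − r² sin²θ) = 0.4537 m.
|ω_rod| = r ω |cosθ| / √(L² − r² sin²θ) = 0.1011·24.61·0.94029/0.4537 = 5.1564 rad/s.

5.16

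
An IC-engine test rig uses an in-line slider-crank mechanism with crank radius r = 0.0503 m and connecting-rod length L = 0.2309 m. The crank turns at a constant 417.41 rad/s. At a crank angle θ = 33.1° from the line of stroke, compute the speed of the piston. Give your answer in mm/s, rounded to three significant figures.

13600

ω = 417.4 rad/s
For an in-line slider-crank, x = r cosθ + √(L² − r² sin²θ), so v = −rω sinθ·[1 + r cosθ/√(L² − r² sin²θ)].
With r = 0.0503 m, L = 0.2309 m, θ = 33.1°: √(L² − r² sin²θ) = 0.22926 m.
v = −0.0503·417.4·0.54610·[1 + 0.0503·0.83772/0.22926] = -13.573 m/s.
|v| = 13.573 m/s = 13573 mm/s.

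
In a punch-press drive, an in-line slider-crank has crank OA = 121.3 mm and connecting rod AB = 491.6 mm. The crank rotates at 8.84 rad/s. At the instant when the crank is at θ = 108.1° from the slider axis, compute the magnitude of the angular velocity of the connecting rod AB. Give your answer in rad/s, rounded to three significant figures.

0.697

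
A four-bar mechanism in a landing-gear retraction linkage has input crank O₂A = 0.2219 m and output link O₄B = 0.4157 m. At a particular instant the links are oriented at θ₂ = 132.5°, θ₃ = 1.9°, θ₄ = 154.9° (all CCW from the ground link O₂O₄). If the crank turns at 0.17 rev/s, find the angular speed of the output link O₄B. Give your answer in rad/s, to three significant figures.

0.954

ω₂ = 1.068 rad/s (from 0.17 rev/s).
Differentiating the loop-closure r₂e^{iθ₂}+r₃e^{iθ₃}=r₁+r₄e^{iθ₄} gives r₂ω₂e^{iθ₂}+r₃ω₃e^{iθ₃}=r₄ω₄e^{iθ₄}.
Eliminating the other unknown: ω₄ = r₂ω₂ sin(θ₂−θ₃) / [r₄ sin(θ₄−θ₃)].
Numerator sine = +0.75927; denominator sine = +0.45399.
Result = 0.2219·1.068·(+0.75927) / (0.4157·(+0.45399)) = +0.95358 rad/s; magnitude 0.95358 rad/s.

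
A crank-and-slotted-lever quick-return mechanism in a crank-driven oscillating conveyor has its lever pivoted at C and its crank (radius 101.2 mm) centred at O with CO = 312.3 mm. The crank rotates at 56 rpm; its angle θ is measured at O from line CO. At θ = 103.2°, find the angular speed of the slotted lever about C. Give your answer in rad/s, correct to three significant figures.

0.190

ω = 5.864 rad/s (from 56 rpm).
Crank pin A relative to C: A = (d + r cosθ, r sinθ); lever angle φ = atan2(r sinθ, d + r cosθ).
Differentiating tanφ: φ̇ = rω(d cosθ + r)/(d² + r² + 2dr cosθ).
d² + r² + 2dr cosθ = |CA|² = 0.0933388 m²;  d cosθ + r = +0.029886 m.
|ω_lever| = |0.1012·5.864·+0.029886| / 0.0933388 = 0.19002 rad/s.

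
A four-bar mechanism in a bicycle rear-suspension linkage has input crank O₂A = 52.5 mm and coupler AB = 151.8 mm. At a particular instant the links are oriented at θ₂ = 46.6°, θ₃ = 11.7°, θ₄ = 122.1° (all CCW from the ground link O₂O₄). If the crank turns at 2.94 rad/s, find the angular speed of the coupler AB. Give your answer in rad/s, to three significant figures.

ω₂ = 2.94 rad/s
Differentiating the loop-closure r₂e^{iθ₂}+r₃e^{iθ₃}=r₁+r₄e^{iθ₄} gives r₂ω₂e^{iθ₂}+r₃ω₃e^{iθ₃}=r₄ω₄e^{iθ₄}.
Eliminating the other unknown: ω₃ = r₂ω₂ sin(θ₄−θ₂) / [r₃ sin(θ₃−θ₄)].
Numerator sine = +0.96815; denominator sine = -0.93728.
Result = 0.0525·2.94·(+0.96815) / (0.1518·(-0.93728)) = -1.0503 rad/s; magnitude 1.0503 rad/s.

1.05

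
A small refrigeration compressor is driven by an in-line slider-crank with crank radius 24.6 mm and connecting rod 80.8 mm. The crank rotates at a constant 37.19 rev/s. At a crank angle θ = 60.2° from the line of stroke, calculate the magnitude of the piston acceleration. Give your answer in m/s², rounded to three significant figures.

ω = 2π·37.2 = 233.7 rad/s
x(θ) = r cosθ + √(L² − r² sin²θ); with ω constant, a = ω²·d²x/dθ².
d²x/dθ² = −r cosθ − r²(cos2θ)/√u − r⁴ sin²2θ/(4u^{3/2}),  u = L² − r² sin²θ = 0.00607294 m².
Substituting r = 0.0246 m, L = 0.0808 m, θ = 60.2°: d²x/dθ² = -0.0084399 m.
a = ω²·d²x/dθ² = (233.7)²·(-0.0084399) = -460.84 m/s²;  |a| = 460.84 m/s².

461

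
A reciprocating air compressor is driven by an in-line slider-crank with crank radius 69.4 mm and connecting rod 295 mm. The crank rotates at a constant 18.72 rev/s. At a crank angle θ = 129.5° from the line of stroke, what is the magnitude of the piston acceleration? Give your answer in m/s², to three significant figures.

651

ω = 2π·18.7 = 117.6 rad/s
x(θ) = r cosθ + √(L² − r² sin²θ); with ω constant, a = ω²·d²x/dθ².
d²x/dθ² = −r cosθ − r²(cos2θ)/√u − r⁴ sin²2θ/(4u^{3/2}),  u = L² − r² sin²θ = 0.0841573 m².
Substituting r = 0.0694 m, L = 0.295 m, θ = 129.5°: d²x/dθ² = +0.047083 m.
a = ω²·d²x/dθ² = (117.6)²·(+0.047083) = +651.38 m/s²;  |a| = 651.38 m/s².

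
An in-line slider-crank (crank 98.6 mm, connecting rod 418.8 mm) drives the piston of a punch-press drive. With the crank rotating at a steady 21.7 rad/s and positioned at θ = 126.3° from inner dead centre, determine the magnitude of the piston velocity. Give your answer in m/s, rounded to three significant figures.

1.48

ω = 21.7 rad/s
For an in-line slider-crank, x = r cosθ + √(L² − r² sin²θ), so v = −rω sinθ·[1 + r cosθ/√(L² − r² sin²θ)].
With r = 0.0986 m, L = 0.4188 m, θ = 126.3°: √(L² − r² sin²θ) = 0.41119 m.
v = −0.0986·21.7·0.80593·[1 + 0.0986·-0.59201/0.41119] = -1.4796 m/s.
|v| = 1.4796 m/s.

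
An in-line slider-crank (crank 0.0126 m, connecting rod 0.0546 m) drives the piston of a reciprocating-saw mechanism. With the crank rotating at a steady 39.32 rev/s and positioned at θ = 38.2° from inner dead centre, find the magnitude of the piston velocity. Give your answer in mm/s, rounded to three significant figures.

2280

ω = 2π·39.3 = 247.1 rad/s
For an in-line slider-crank, x = r cosθ + √(L² − r² sin²θ), so v = −rω sinθ·[1 + r cosθ/√(L² − r² sin²θ)].
With r = 0.0126 m, L = 0.0546 m, θ = 38.2°: √(L² − r² sin²θ) = 0.054041 m.
v = −0.0126·247.1·0.61841·[1 + 0.0126·0.78586/0.054041] = -2.2778 m/s.
|v| = 2.2778 m/s = 2277.8 mm/s.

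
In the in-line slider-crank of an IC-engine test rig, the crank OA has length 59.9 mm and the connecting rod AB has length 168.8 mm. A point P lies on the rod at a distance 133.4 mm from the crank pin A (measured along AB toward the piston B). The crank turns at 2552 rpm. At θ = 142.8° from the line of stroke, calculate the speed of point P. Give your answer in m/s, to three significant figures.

ω = 267.2 rad/s.  Crank-pin speed |V_A| = rω = 16.008 m/s, perpendicular to OA.
Rod angle: sinφ = −(r/L) sinθ ⇒ φ = -12.389°; ω_rod = −rω cosθ/√(L²−r²sin²θ) = +77.339 rad/s.
V_P = V_A + ω_rod × AP, with AP = 0.1334 m along the rod.
Components: V_Px = −rω sinθ − a·ω_rod·sinφ = -7.4649 m/s;  V_Py = rω cosθ + a·ω_rod·cosφ = -2.674 m/s.
|V_P| = √(V_Px² + V_Py²) = 7.9294 m/s.

7.93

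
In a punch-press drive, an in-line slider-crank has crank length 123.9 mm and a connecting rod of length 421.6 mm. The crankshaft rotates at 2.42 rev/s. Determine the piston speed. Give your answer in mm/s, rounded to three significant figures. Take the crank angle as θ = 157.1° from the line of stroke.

ω = 2π·2.42 = 15.21 rad/s
For an in-line slider-crank, x = r cosθ + √(L² − r² sin²θ), so v = −rω sinθ·[1 + r cosθ/√(L² − r² sin²θ)].
With r = 0.1239 m, L = 0.4216 m, θ = 157.1°: √(L² − r² sin²θ) = 0.41883 m.
v = −0.1239·15.21·0.38912·[1 + 0.1239·-0.92119/0.41883] = -0.53332 m/s.
|v| = 0.53332 m/s = 533.32 mm/s.

533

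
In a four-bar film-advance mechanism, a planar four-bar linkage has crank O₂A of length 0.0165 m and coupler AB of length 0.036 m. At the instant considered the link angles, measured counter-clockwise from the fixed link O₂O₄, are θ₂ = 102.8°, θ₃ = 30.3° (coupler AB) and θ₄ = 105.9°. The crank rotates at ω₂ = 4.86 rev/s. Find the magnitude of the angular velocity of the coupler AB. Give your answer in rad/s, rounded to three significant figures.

0.781

ω₂ = 30.54 rad/s (from 4.86 rev/s).
Differentiating the loop-closure r₂e^{iθ₂}+r₃e^{iθ₃}=r₁+r₄e^{iθ₄} gives r₂ω₂e^{iθ₂}+r₃ω₃e^{iθ₃}=r₄ω₄e^{iθ₄}.
Eliminating the other unknown: ω₃ = r₂ω₂ sin(θ₄−θ₂) / [r₃ sin(θ₃−θ₄)].
Numerator sine = +0.05408; denominator sine = -0.96858.
Result = 0.0165·30.54·(+0.05408) / (0.036·(-0.96858)) = -0.78143 rad/s; magnitude 0.78143 rad/s.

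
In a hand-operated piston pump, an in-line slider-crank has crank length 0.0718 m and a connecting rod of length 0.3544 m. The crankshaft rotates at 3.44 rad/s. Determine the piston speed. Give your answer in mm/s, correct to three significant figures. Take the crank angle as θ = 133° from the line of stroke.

ω = 3.44 rad/s
For an in-line slider-crank, x = r cosθ + √(L² − r² sin²θ), so v = −rω sinθ·[1 + r cosθ/√(L² − r² sin²θ)].
With r = 0.0718 m, L = 0.3544 m, θ = 133°: √(L² − r² sin²θ) = 0.35049 m.
v = −0.0718·3.44·0.73135·[1 + 0.0718·-0.68200/0.35049] = -0.1554 m/s.
|v| = 0.1554 m/s = 155.4 mm/s.

155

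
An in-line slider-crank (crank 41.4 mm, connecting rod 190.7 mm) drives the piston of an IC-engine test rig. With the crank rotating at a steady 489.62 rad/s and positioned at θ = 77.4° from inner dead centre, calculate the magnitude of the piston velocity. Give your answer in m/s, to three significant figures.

20.7

ω = 489.6 rad/s
For an in-line slider-crank, x = r cosθ + √(L² − r² sin²θ), so v = −rω sinθ·[1 + r cosθ/√(L² − r² sin²θ)].
With r = 0.0414 m, L = 0.1907 m, θ = 77.4°: √(L² − r² sin²θ) = 0.18637 m.
v = −0.0414·489.6·0.97592·[1 + 0.0414·0.21814/0.18637] = -20.741 m/s.
|v| = 20.741 m/s.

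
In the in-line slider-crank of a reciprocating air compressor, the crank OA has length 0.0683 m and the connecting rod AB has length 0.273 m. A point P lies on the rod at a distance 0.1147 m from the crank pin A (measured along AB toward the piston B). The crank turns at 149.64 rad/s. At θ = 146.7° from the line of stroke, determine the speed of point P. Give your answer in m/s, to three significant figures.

ω = 149.6 rad/s.  Crank-pin speed |V_A| = rω = 10.22 m/s, perpendicular to OA.
Rod angle: sinφ = −(r/L) sinθ ⇒ φ = -7.895°; ω_rod = −rω cosθ/√(L²−r²sin²θ) = +31.59 rad/s.
V_P = V_A + ω_rod × AP, with AP = 0.1147 m along the rod.
Components: V_Px = −rω sinθ − a·ω_rod·sinφ = -5.1135 m/s;  V_Py = rω cosθ + a·ω_rod·cosφ = -4.9533 m/s.
|V_P| = √(V_Px² + V_Py²) = 7.1192 m/s.

7.12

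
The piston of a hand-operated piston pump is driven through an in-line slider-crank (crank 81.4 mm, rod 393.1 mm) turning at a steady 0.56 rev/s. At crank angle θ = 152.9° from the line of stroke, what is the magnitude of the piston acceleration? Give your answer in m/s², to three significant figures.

ω = 2π·0.56 = 3.519 rad/s
x(θ) = r cosθ + √(L² − r² sin²θ); with ω constant, a = ω²·d²x/dθ².
d²x/dθ² = −r cosθ − r²(cos2θ)/√u − r⁴ sin²2θ/(4u^{3/2}),  u = L² − r² sin²θ = 0.153153 m².
Substituting r = 0.0814 m, L = 0.3931 m, θ = 152.9°: d²x/dθ² = +0.062439 m.
a = ω²·d²x/dθ² = (3.519)²·(+0.062439) = +0.77302 m/s²;  |a| = 0.77302 m/s².

0.773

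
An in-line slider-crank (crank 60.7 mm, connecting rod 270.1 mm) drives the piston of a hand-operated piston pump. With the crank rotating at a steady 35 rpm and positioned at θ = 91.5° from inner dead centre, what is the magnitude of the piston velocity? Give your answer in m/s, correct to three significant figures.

ω = 2π·35/60 = 3.665 rad/s
For an in-line slider-crank, x = r cosθ + √(L² − r² sin²θ), so v = −rω sinθ·[1 + r cosθ/√(L² − r² sin²θ)].
With r = 0.0607 m, L = 0.2701 m, θ = 91.5°: √(L² − r² sin²θ) = 0.2632 m.
v = −0.0607·3.665·0.99966·[1 + 0.0607·-0.02618/0.2632] = -0.22106 m/s.
|v| = 0.22106 m/s.

0.221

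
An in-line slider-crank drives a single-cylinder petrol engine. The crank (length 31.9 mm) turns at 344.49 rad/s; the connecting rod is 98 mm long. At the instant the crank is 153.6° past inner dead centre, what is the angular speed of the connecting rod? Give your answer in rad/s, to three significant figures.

102

ω = 344.5 rad/s
The rod makes angle φ with the slider axis where L sinφ = r sinθ; differentiating, L cosφ·φ̇ = r ω cosθ.
L cosφ = √(L² − r² sin²θ) = 0.096968 m.
|ω_rod| = r ω |cosθ| / √(L² − r² sin²θ) = 0.0319·344.5·0.89571/0.096968 = 101.51 rad/s.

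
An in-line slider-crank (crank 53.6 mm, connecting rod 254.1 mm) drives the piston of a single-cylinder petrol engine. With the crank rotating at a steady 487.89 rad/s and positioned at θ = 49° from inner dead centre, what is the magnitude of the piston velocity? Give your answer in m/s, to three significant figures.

22.5

ω = 487.9 rad/s
For an in-line slider-crank, x = r cosθ + √(L² − r² sin²θ), so v = −rω sinθ·[1 + r cosθ/√(L² − r² sin²θ)].
With r = 0.0536 m, L = 0.2541 m, θ = 49°: √(L² − r² sin²θ) = 0.25086 m.
v = −0.0536·487.9·0.75471·[1 + 0.0536·0.65606/0.25086] = -22.503 m/s.
|v| = 22.503 m/s.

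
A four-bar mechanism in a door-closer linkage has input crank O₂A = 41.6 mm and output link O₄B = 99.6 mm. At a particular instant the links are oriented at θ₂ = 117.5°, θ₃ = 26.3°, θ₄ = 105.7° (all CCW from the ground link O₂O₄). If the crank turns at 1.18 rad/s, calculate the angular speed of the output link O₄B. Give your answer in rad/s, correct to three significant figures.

0.501

ω₂ = 1.18 rad/s
Differentiating the loop-closure r₂e^{iθ₂}+r₃e^{iθ₃}=r₁+r₄e^{iθ₄} gives r₂ω₂e^{iθ₂}+r₃ω₃e^{iθ₃}=r₄ω₄e^{iθ₄}.
Eliminating the other unknown: ω₄ = r₂ω₂ sin(θ₂−θ₃) / [r₄ sin(θ₄−θ₃)].
Numerator sine = +0.99978; denominator sine = +0.98294.
Result = 0.0416·1.18·(+0.99978) / (0.0996·(+0.98294)) = +0.5013 rad/s; magnitude 0.5013 rad/s.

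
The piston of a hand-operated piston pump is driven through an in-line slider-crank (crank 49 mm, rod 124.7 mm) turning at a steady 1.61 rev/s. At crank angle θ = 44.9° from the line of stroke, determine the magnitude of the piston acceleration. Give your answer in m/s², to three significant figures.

ω = 2π·1.61 = 10.12 rad/s
x(θ) = r cosθ + √(L² − r² sin²θ); with ω constant, a = ω²·d²x/dθ².
d²x/dθ² = −r cosθ − r²(cos2θ)/√u − r⁴ sin²2θ/(4u^{3/2}),  u = L² − r² sin²θ = 0.0143538 m².
Substituting r = 0.049 m, L = 0.1247 m, θ = 44.9°: d²x/dθ² = -0.035617 m.
a = ω²·d²x/dθ² = (10.12)²·(-0.035617) = -3.6447 m/s²;  |a| = 3.6447 m/s².

3.64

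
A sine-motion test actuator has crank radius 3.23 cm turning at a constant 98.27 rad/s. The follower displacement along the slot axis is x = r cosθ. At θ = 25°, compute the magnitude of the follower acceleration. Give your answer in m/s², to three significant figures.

283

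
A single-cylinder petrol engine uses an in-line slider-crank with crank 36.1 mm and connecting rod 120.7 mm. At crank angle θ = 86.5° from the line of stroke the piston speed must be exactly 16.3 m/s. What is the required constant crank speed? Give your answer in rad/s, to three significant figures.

444

For an in-line slider-crank, |v_piston| = rω|sinθ|·[1 + r cosθ/√(L² − r² sin²θ)].
With r = 0.0361 m, L = 0.1207 m, θ = 86.5°: the bracketed kinematic factor |dx/dθ| = 0.036722 m.
ω = v/|dx/dθ| = 16.3/0.036722 = 443.88 rad/s.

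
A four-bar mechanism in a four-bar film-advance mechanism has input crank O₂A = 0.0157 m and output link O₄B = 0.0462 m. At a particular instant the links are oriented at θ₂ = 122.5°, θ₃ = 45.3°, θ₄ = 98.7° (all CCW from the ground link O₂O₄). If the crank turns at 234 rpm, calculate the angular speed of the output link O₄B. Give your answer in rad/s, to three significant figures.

ω₂ = 24.5 rad/s (from 234 rpm).
Differentiating the loop-closure r₂e^{iθ₂}+r₃e^{iθ₃}=r₁+r₄e^{iθ₄} gives r₂ω₂e^{iθ₂}+r₃ω₃e^{iθ₃}=r₄ω₄e^{iθ₄}.
Eliminating the other unknown: ω₄ = r₂ω₂ sin(θ₂−θ₃) / [r₄ sin(θ₄−θ₃)].
Numerator sine = +0.97515; denominator sine = +0.80282.
Result = 0.0157·24.5·(+0.97515) / (0.0462·(+0.80282)) = +10.115 rad/s; magnitude 10.115 rad/s.

10.1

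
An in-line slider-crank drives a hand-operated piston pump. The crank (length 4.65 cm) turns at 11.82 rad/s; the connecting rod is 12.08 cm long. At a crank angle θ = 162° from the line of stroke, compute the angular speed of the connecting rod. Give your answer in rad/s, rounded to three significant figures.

4.36

ω = 11.82 rad/s
The rod makes angle φ with the slider axis where L sinφ = r sinθ; differentiating, L cosφ·φ̇ = r ω cosθ.
L cosφ = √(L² − r² sin²θ) = 0.11994 m.
|ω_rod| = r ω |cosθ| / √(L² − r² sin²θ) = 0.0465·11.82·0.95106/0.11994 = 4.3582 rad/s.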